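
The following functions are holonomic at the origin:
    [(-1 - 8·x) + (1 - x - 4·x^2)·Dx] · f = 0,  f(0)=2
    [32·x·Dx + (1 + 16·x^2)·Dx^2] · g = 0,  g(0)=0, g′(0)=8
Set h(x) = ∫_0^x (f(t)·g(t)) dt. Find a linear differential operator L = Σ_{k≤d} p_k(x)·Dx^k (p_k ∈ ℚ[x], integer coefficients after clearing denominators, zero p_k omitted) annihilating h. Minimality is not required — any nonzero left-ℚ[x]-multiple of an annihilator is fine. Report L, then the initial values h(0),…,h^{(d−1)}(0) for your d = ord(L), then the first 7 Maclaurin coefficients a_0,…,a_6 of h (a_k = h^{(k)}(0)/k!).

f: a_k = 2, 2, 10, 18, 58, 130, 362, …
g: a_k = 0, 8, 0, -128/3, 0, 2048/5, 0, …
L₀ := L_f ⊗_s L_g (sym. prod.), ord ≤ 2.
∫: right-multiply L₀ by Dx.
L = (8 + 32·x + 384·x^2)·Dx + (2 - 16·x + 64·x^2 + 384·x^3)·Dx^2 + (-1 + x - 12·x^2 + 16·x^3 + 64·x^4)·Dx^3  (order 3).
h: a_k = 0, 0, 8, 16/3, -4/3, 176/15, 6424/45, …
ICs: h(0) = 0, h′(0) = 0, h′′(0) = 16.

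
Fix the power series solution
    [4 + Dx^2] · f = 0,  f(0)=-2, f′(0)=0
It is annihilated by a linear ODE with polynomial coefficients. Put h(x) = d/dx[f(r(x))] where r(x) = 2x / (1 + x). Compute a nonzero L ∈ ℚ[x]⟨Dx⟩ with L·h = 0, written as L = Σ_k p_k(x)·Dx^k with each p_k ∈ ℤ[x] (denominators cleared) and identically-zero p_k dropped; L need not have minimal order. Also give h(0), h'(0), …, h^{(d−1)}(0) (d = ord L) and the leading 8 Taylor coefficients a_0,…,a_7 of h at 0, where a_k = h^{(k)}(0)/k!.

L = (22 + 12·x + 6·x^2) + (6 + 18·x + 18·x^2 + 6·x^3)·Dx + (1 + 4·x + 6·x^2 + 4·x^3 + x^4)·Dx^2  (order 2).
h: a_k = 0, 32, -96, 320/3, 320/3, -10976/15, 9184/5, -201088/63, …
ICs: h(0) = 0, h′(0) = 32.

f: a_k = -2, 0, 4, 0, -4/3, 0, 8/45, 0, …
h₀=f(r): pull back L_f along r ⇒ L₀.
Differentiate: ansatz ord ≤ ord L₀ ⇒ L.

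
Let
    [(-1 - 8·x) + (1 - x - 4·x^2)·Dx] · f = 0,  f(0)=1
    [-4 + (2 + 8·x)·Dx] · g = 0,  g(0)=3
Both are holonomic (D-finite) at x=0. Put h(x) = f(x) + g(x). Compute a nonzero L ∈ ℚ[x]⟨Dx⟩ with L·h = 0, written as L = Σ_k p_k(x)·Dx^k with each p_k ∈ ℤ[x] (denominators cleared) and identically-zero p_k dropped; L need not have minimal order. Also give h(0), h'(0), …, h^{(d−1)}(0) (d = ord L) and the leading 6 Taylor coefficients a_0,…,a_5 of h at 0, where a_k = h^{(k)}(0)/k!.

f: a_k = 1, 1, 5, 9, 29, 65, …
g: a_k = 3, 6, -6, 12, -30, 84, …
h₀=f+g: left-lcm gives L₀, ord ≤ 2.
L = (-24 - 156·x - 336·x^2 - 640·x^3) + (14 + 96·x + 420·x^2 + 1184·x^3 + 1600·x^4)·Dx + (1 - 11·x - 90·x^2 - 24·x^3 + 544·x^4 + 640·x^5)·Dx^2  (order 2).
h: a_k = 4, 7, -1, 21, -1, 149, …
ICs: h(0) = 4, h′(0) = 7.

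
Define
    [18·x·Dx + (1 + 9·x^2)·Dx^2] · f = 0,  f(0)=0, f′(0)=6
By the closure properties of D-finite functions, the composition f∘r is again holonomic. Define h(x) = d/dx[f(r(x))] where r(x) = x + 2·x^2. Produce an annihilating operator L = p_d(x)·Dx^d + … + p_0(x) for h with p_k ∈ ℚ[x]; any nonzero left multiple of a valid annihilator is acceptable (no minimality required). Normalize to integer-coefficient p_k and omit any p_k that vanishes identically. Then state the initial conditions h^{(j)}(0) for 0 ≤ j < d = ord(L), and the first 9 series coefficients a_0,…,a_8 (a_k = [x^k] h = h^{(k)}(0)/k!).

L = (-4 + 18·x + 144·x^2 + 432·x^3 + 432·x^4) + (1 + 4·x + 9·x^2 + 72·x^3 + 180·x^4 + 144·x^5)·Dx  (order 1).
h: a_k = 6, 24, -54, -432, -594, 4968, 22842, -7776, -363042, …
ICs: h(0) = 6.

f: a_k = 0, 6, 0, -18, 0, 486/5, 0, -4374/7, 0, …
h₀=f(r): pull back L_f along r ⇒ L₀.
Derive L from L₀ (diff closure).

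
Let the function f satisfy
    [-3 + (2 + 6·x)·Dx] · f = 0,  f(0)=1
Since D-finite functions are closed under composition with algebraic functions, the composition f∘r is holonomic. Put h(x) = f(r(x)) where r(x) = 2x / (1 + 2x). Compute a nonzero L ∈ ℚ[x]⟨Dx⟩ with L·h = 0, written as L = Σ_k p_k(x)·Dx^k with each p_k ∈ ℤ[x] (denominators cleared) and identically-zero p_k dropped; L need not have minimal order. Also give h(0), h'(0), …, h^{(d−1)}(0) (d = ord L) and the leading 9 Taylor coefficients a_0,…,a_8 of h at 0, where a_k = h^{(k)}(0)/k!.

L = -3 + (1 + 10·x + 16·x^2)·Dx  (order 1).
h: a_k = 1, 3, -21/2, 87/2, -1677/8, 9069/8, -106305/16, 658335/16, -33903165/128, …
ICs: h(0) = 1.

f: a_k = 1, 3/2, -9/8, 27/16, -405/128, 1701/256, -15309/1024, 72171/2048, -2814669/32768, …
Change of var in L_f (x↦r) gives L₀.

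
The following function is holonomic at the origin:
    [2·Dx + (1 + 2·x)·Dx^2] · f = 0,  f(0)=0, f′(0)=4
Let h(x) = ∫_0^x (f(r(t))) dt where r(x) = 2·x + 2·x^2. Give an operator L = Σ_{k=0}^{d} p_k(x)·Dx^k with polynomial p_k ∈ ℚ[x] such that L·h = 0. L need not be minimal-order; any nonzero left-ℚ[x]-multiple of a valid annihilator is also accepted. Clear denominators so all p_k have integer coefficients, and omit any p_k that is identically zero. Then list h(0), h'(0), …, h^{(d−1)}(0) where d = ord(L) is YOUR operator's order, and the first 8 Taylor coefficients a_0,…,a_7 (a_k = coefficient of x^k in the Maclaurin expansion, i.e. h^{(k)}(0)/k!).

L = 2·Dx^2 + (1 + 2·x)·Dx^3  (order 3).
h: a_k = 0, 0, 4, -8/3, 8/3, -16/5, 64/15, -128/21, …
ICs: h(0) = 0, h′(0) = 0, h′′(0) = 8.

f: a_k = 0, 4, -4, 16/3, -8, 64/5, -64/3, 256/7, …
f∘r: x↦r, Dx↦Dx/r' in L_f ⇒ L₀.
h=∫₀ˣh₀: take L = L₀·Dx.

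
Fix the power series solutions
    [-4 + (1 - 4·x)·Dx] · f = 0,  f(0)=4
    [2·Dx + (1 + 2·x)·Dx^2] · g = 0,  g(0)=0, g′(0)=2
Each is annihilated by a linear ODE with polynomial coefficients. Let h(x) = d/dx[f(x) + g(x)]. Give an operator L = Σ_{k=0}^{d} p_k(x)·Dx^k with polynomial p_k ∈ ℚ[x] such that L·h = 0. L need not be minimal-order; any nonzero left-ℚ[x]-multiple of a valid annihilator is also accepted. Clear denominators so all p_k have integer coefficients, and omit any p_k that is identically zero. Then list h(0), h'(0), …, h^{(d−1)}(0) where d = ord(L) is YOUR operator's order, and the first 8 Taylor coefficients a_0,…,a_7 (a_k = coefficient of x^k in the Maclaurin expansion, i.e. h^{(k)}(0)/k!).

f: a_k = 4, 16, 64, 256, 1024, 4096, 16384, 65536, …
g: a_k = 0, 2, -2, 8/3, -4, 32/5, -32/3, 128/7, …
L₀ := lclm(L_f,L_g); ord L₀ ≤ 1+2.
h=h₀': d/dx-closure on L₀ ⇒ L.
L = (128 + 64·x) + (44 + 224·x + 128·x^2)·Dx + (-5 + 6·x + 48·x^2 + 32·x^3)·Dx^2  (order 2).
h: a_k = 18, 124, 776, 4080, 20512, 98240, 458880, 2096896, …
ICs: h(0) = 18, h′(0) = 124.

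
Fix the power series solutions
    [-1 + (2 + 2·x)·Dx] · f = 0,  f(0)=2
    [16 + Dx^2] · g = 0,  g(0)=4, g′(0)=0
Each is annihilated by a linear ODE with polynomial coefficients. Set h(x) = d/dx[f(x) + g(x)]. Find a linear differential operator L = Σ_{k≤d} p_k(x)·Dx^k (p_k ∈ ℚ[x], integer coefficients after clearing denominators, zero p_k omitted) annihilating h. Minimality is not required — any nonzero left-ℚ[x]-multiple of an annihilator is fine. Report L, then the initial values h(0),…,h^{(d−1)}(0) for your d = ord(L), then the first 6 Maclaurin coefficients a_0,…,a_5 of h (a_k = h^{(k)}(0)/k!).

f: a_k = 2, 1, -1/4, 1/8, -5/64, 7/128, …
g: a_k = 4, 0, -32, 0, 128/3, 0, …
h₀=f+g: left-lcm gives L₀, ord ≤ 3.
h=h₀': d/dx-closure on L₀ ⇒ L.
L = (-1264 - 2048·x - 1024·x^2) + (-2144 - 6240·x - 6144·x^2 - 2048·x^3)·Dx + (-79 - 128·x - 64·x^2)·Dx^2 + (-134 - 390·x - 384·x^2 - 128·x^3)·Dx^3  (order 3).
h: a_k = 1, -129/2, 3/8, 8177/48, 35/128, -525233/3840, …
ICs: h(0) = 1, h′(0) = -129/2, h′′(0) = 3/4.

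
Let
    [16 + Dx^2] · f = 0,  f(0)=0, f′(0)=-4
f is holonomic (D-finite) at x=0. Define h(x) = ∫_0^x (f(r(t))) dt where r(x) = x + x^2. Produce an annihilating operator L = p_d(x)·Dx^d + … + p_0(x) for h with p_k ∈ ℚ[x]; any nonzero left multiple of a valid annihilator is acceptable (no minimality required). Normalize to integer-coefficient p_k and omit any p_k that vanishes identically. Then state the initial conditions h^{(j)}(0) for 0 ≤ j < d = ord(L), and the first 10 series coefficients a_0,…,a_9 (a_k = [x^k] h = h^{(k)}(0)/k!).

f: a_k = 0, -4, 0, 32/3, 0, -128/15, 0, 1024/315, 0, -2048/2835, …
f∘r: x↦r, Dx↦Dx/r' in L_f ⇒ L₀.
h=∫₀ˣh₀: take L = L₀·Dx.
L = (16 + 96·x + 192·x^2 + 128·x^3)·Dx - 2·Dx^2 + (1 + 2·x)·Dx^3  (order 3).
h: a_k = 0, 0, -2, -4/3, 8/3, 32/5, 176/45, -32/7, -3232/315, -2816/405, …
ICs: h(0) = 0, h′(0) = 0, h′′(0) = -4.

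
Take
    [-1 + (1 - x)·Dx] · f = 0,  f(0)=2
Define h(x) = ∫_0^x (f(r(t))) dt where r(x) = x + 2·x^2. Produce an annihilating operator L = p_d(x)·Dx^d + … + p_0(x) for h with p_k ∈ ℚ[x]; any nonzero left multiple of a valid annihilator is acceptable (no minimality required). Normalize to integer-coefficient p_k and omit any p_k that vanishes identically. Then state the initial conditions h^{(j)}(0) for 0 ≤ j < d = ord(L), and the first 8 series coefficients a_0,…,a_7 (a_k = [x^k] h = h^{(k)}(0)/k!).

f: a_k = 2, 2, 2, 2, 2, 2, 2, 2, …
L₀ from L_f via x↦r, Dx↦r'^{-1}Dx.
Integrate: L := L₀·Dx.
L = (1 + 4·x)·Dx + (-1 + x + 2·x^2)·Dx^2  (order 2).
h: a_k = 0, 2, 1, 2, 5/2, 22/5, 7, 86/7, …
ICs: h(0) = 0, h′(0) = 2.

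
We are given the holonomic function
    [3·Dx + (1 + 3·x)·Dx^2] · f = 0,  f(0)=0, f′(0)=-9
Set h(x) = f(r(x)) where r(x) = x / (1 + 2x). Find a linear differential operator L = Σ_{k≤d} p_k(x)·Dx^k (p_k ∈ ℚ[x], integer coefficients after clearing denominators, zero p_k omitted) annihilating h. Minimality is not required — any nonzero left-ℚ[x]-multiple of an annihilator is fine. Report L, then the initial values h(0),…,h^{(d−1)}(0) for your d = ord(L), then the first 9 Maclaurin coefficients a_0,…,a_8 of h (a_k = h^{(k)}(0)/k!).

f: a_k = 0, -9, 27/2, -27, 243/4, -729/5, 729/2, -6561/7, 19683/8, …
h₀=f(r): pull back L_f along r ⇒ L₀.
L = (7 + 20·x)·Dx + (1 + 7·x + 10·x^2)·Dx^2  (order 2).
h: a_k = 0, -9, 63/2, -117, 1827/4, -9279/5, 15561/2, -233991/7, 1171107/8, …
ICs: h(0) = 0, h′(0) = -9.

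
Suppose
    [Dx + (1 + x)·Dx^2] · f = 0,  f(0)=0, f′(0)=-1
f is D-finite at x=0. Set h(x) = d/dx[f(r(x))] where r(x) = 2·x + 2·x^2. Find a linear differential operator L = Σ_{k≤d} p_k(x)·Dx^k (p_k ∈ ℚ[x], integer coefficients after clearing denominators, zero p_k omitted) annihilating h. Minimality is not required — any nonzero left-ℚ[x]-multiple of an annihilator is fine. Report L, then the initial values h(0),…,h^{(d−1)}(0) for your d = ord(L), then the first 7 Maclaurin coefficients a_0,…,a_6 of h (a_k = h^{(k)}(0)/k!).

f: a_k = 0, -1, 1/2, -1/3, 1/4, -1/5, 1/6, …
Substitute x→r, Dx→(1/r')Dx; clear ⇒ L₀.
h₀' ⇒ L via d/dx closure of L₀.
L = (4·x + 4·x^2) + (1 + 4·x + 6·x^2 + 4·x^3)·Dx  (order 1).
h: a_k = -2, 0, 4, -8, 8, 0, -16, …
ICs: h(0) = -2.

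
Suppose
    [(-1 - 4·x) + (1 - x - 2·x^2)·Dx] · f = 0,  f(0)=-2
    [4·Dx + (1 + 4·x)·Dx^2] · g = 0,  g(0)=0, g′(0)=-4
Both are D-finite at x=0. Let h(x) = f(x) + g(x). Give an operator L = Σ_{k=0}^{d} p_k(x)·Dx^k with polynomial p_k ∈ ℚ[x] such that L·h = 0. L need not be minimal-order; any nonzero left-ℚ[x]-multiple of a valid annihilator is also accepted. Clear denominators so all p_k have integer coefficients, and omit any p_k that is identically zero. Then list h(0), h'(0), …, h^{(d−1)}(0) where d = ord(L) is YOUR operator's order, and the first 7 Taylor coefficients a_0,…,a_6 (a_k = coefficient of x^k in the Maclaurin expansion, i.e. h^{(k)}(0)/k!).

f: a_k = -2, -2, -6, -10, -22, -42, -86, …
g: a_k = 0, -4, 8, -64/3, 64, -1024/5, 2048/3, …
L₀ := lclm(L_f,L_g); ord L₀ ≤ 1+2.
L = (156 + 624·x + 1440·x^2 + 768·x^3 + 768·x^4)·Dx + (-1 + 160·x + 1064·x^2 + 1952·x^3 + 1600·x^4 + 1280·x^5)·Dx^2 + (-5 - 39·x - 66·x^2 + 80·x^3 + 240·x^4 + 384·x^5 + 256·x^6)·Dx^3  (order 3).
h: a_k = -2, -6, 2, -94/3, 42, -1234/5, 1790/3, …
ICs: h(0) = -2, h′(0) = -6, h′′(0) = 4.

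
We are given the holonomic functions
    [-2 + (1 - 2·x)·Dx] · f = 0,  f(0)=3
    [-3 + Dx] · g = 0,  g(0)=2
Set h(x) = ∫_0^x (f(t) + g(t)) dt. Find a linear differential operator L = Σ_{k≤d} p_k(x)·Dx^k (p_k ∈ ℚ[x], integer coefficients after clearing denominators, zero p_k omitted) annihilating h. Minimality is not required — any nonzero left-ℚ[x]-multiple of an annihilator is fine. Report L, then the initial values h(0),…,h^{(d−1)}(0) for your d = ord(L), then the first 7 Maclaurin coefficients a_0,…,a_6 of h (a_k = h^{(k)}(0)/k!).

L = (-6 - 36·x)·Dx + (-1 + 36·x - 36·x^2)·Dx^2 + (1 - 8·x + 12·x^2)·Dx^3  (order 3).
h: a_k = 0, 5, 6, 7, 33/4, 219/20, 667/40, …
ICs: h(0) = 0, h′(0) = 5, h′′(0) = 12.

f: a_k = 3, 6, 12, 24, 48, 96, 192, …
g: a_k = 2, 6, 9, 9, 27/4, 81/20, 81/40, …
Sum ⇒ L₀ = lclm(L_f,L_g) in ℚ(x)⟨Dx⟩.
Integrate: L := L₀·Dx.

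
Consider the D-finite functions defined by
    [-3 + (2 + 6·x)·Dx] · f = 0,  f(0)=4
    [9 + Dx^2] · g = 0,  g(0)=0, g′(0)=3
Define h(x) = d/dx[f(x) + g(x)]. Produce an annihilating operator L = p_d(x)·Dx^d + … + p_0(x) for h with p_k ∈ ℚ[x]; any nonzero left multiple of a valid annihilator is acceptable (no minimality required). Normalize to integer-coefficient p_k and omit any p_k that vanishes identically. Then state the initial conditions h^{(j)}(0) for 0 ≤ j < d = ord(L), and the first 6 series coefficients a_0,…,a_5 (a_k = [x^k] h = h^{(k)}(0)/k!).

f: a_k = 4, 6, -9/2, 27/4, -405/32, 1701/64, …
g: a_k = 0, 3, 0, -9/2, 0, 81/40, …
Weyl lclm of L_f,L_g ⇒ L₀ (ord ≤ 3).
Differentiate: ansatz ord ≤ ord L₀ ⇒ L.
L = (-513 - 648·x - 972·x^2) + (-126 - 810·x - 1944·x^2 - 1944·x^3)·Dx + (-57 - 72·x - 108·x^2)·Dx^2 + (-14 - 90·x - 216·x^2 - 216·x^3)·Dx^3  (order 3).
h: a_k = 9, -9, 27/4, -405/8, 9153/64, -45927/128, …
ICs: h(0) = 9, h′(0) = -9, h′′(0) = 27/2.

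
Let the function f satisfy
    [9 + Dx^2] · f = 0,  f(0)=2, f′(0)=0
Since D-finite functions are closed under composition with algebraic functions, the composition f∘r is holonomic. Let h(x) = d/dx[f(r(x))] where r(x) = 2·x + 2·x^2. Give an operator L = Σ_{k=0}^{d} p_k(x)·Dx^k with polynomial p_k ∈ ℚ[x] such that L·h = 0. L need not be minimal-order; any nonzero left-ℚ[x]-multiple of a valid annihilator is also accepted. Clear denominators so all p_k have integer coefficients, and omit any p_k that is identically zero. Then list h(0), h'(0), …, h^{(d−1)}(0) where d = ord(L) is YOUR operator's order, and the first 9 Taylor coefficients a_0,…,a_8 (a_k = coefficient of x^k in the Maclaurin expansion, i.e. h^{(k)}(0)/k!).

L = (48 + 288·x + 864·x^2 + 1152·x^3 + 576·x^4) + (-6 - 12·x)·Dx + (1 + 4·x + 4·x^2)·Dx^2  (order 2).
h: a_k = 0, -72, -216, 288, 2160, 15552/5, -12096/5, -490752/35, -606528/35, …
ICs: h(0) = 0, h′(0) = -72.

f: a_k = 2, 0, -9, 0, 27/4, 0, -81/40, 0, 729/2240, …
L₀ from L_f via x↦r, Dx↦r'^{-1}Dx.
Differentiate: ansatz ord ≤ ord L₀ ⇒ L.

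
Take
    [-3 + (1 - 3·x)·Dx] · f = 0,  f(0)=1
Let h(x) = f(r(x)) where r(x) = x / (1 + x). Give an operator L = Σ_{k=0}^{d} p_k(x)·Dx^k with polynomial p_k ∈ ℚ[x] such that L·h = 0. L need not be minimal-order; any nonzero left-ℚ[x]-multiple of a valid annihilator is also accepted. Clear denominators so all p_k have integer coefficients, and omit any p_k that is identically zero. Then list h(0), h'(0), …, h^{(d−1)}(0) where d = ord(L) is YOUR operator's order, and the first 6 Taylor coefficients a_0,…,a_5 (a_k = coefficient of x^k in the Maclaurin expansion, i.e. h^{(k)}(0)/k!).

L = 3 + (-1 + x + 2·x^2)·Dx  (order 1).
h: a_k = 1, 3, 6, 12, 24, 48, …
ICs: h(0) = 1.

f: a_k = 1, 3, 9, 27, 81, 243, …
Change of var in L_f (x↦r) gives L₀.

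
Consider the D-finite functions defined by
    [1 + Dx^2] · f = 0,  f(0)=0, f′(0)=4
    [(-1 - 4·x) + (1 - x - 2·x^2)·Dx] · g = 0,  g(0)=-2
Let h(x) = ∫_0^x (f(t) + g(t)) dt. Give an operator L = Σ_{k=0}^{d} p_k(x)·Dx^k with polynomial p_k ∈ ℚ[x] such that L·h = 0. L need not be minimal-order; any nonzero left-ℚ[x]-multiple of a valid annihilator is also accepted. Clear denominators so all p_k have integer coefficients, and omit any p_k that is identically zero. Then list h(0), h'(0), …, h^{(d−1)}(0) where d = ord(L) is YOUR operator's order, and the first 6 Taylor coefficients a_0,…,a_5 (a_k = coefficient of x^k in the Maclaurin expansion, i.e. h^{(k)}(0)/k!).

f: a_k = 0, 4, 0, -2/3, 0, 1/30, …
g: a_k = -2, -2, -6, -10, -22, -42, …
Weyl lclm of L_f,L_g ⇒ L₀ (ord ≤ 3).
∫: right-multiply L₀ by Dx.
L = (-31 - 146·x - 133·x^2 - 184·x^3 - 20·x^4 - 16·x^5)·Dx + (7 + 3·x - 3·x^2 - 37·x^3 - 42·x^4 - 12·x^5 - 8·x^6)·Dx^2 + (-31 - 146·x - 133·x^2 - 184·x^3 - 20·x^4 - 16·x^5)·Dx^3 + (7 + 3·x - 3·x^2 - 37·x^3 - 42·x^4 - 12·x^5 - 8·x^6)·Dx^4  (order 4).
h: a_k = 0, -2, 1, -2, -8/3, -22/5, …
ICs: h(0) = 0, h′(0) = -2, h′′(0) = 2, h′′′(0) = -12.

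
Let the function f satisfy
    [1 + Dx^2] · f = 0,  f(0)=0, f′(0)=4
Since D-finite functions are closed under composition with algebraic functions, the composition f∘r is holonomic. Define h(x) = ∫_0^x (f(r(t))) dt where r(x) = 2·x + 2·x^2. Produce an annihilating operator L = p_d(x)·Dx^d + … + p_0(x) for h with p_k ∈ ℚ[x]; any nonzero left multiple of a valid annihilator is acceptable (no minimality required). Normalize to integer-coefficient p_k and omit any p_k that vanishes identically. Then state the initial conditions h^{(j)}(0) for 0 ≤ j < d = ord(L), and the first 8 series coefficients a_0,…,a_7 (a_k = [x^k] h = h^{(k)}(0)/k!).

f: a_k = 0, 4, 0, -2/3, 0, 1/30, 0, -1/1260, …
Change of var in L_f (x↦r) gives L₀.
h=∫h₀ ⇒ L = L₀·Dx.
L = (4 + 24·x + 48·x^2 + 32·x^3)·Dx - 2·Dx^2 + (1 + 2·x)·Dx^3  (order 3).
h: a_k = 0, 0, 4, 8/3, -4/3, -16/5, -112/45, 0, …
ICs: h(0) = 0, h′(0) = 0, h′′(0) = 8.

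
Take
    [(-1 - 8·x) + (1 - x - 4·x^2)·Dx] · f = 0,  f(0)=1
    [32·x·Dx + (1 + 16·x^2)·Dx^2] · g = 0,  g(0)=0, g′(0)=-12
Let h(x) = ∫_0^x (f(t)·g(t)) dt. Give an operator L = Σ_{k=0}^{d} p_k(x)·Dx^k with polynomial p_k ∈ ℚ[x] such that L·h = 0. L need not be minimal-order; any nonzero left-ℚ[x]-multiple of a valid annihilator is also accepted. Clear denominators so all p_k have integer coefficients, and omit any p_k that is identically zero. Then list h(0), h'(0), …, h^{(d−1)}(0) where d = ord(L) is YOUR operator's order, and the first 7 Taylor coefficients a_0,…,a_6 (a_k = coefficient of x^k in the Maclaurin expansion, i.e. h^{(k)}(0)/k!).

L = (8 + 32·x + 384·x^2)·Dx + (2 - 16·x + 64·x^2 + 384·x^3)·Dx^2 + (-1 + x - 12·x^2 + 16·x^3 + 64·x^4)·Dx^3  (order 3).
h: a_k = 0, 0, -6, -4, 1, -44/5, -1606/15, …
ICs: h(0) = 0, h′(0) = 0, h′′(0) = -12.

f: a_k = 1, 1, 5, 9, 29, 65, 181, …
g: a_k = 0, -12, 0, 64, 0, -3072/5, 0, …
L₀ := L_f ⊗_s L_g (sym. prod.), ord ≤ 2.
Integrate: L := L₀·Dx.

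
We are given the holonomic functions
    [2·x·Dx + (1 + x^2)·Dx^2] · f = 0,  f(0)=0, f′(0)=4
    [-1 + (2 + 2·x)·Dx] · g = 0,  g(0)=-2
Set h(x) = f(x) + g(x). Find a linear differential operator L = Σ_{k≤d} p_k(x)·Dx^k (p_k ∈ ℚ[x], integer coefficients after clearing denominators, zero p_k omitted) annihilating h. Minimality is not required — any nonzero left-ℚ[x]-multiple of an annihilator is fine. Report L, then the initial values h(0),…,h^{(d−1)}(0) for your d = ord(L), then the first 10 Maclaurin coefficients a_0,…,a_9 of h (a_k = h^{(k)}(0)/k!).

f: a_k = 0, 4, 0, -4/3, 0, 4/5, 0, -4/7, 0, 4/9, …
g: a_k = -2, -1, 1/4, -1/8, 5/64, -7/128, 21/512, -33/1024, 429/16384, -715/32768, …
L₀ := lclm(L_f,L_g); ord L₀ ≤ 2+1.
L = (-4 - 10·x + 12·x^2 + 6·x^3)·Dx + (-11 - 16·x + 10·x^2 + 48·x^3 + 21·x^4)·Dx^2 + (-2 + 6·x + 12·x^2 + 12·x^3 + 14·x^4 + 6·x^5)·Dx^3  (order 3).
h: a_k = -2, 3, 1/4, -35/24, 5/64, 477/640, 21/512, -4327/7168, 429/16384, 124637/294912, …
ICs: h(0) = -2, h′(0) = 3, h′′(0) = 1/2.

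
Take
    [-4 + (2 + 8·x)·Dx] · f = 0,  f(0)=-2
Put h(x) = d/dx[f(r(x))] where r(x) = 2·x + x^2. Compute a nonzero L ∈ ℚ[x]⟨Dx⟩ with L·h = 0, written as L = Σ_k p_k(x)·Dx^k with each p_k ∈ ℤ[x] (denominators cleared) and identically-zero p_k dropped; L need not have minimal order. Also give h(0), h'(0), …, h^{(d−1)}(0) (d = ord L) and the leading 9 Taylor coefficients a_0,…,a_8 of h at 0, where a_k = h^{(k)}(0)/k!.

f: a_k = -2, -4, 4, -8, 20, -56, 168, -528, 1716, …
L₀ from L_f via x↦r, Dx↦r'^{-1}Dx.
h₀' ⇒ L via d/dx closure of L₀.
L = -3 + (-1 - 9·x - 12·x^2 - 4·x^3)·Dx  (order 1).
h: a_k = -8, 24, -144, 912, -6000, 40464, -277536, 1926816, -13499568, …
ICs: h(0) = -8.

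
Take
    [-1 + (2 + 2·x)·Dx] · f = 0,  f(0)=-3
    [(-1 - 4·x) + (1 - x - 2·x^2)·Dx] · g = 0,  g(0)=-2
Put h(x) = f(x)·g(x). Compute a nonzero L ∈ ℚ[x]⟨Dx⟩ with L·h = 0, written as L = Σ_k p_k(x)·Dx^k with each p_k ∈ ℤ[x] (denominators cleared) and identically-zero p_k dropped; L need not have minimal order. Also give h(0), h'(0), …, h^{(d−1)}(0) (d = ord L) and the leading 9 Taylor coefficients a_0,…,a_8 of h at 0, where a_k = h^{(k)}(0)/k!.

f: a_k = -3, -3/2, 3/8, -3/16, 15/128, -21/256, 63/1024, -99/2048, 1287/32768, …
g: a_k = -2, -2, -6, -10, -22, -42, -86, -170, -342, …
Product ⇒ symmetric product L₀, ord ≤ 1.
L = (3 + 6·x) + (-2 + 2·x + 4·x^2)·Dx  (order 1).
h: a_k = 6, 9, 81/4, 309/8, 5049/64, 20007/128, 160749/512, 641709/1024, 20553993/16384, …
ICs: h(0) = 6.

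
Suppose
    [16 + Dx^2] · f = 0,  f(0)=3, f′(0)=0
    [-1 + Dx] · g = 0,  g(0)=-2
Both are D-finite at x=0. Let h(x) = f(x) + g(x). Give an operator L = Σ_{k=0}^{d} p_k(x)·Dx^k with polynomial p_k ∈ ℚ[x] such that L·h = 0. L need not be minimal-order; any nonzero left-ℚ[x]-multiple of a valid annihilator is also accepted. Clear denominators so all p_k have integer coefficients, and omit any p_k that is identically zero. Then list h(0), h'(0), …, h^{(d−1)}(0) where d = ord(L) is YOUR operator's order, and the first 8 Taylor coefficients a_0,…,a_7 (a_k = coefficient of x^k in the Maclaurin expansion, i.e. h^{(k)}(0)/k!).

L = -16 + 16·Dx - Dx^2 + Dx^3  (order 3).
h: a_k = 1, -2, -25, -1/3, 383/12, -1/60, -1229/72, -1/2520, …
ICs: h(0) = 1, h′(0) = -2, h′′(0) = -50.

f: a_k = 3, 0, -24, 0, 32, 0, -256/15, 0, …
g: a_k = -2, -2, -1, -1/3, -1/12, -1/60, -1/360, -1/2520, …
Weyl lclm of L_f,L_g ⇒ L₀ (ord ≤ 3).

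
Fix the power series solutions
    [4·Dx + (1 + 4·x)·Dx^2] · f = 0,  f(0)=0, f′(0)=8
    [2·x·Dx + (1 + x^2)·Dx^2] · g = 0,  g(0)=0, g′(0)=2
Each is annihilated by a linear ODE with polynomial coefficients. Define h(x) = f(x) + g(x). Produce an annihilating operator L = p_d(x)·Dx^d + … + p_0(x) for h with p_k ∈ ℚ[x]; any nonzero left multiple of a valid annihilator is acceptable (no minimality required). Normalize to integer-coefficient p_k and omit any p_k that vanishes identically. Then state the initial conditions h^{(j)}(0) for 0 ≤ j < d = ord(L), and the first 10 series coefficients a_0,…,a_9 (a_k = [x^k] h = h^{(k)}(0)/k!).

f: a_k = 0, 8, -16, 128/3, -128, 2048/5, -4096/3, 32768/7, -16384, 524288/9, …
g: a_k = 0, 2, 0, -2/3, 0, 2/5, 0, -2/7, 0, 2/9, …
f+g: L₀ = lclm(L_f,L_g), ord ≤ 2+2.
L = (-4 - 48·x + 12·x^2 + 16·x^3)·Dx + (-17 - 8·x - 45·x^2 + 24·x^3 + 32·x^4)·Dx^2 + (-2 - 7·x + 4·x^2 + x^3 + 6·x^4 + 8·x^5)·Dx^3  (order 3).
h: a_k = 0, 10, -16, 42, -128, 410, -4096/3, 32766/7, -16384, 524290/9, …
ICs: h(0) = 0, h′(0) = 10, h′′(0) = -32.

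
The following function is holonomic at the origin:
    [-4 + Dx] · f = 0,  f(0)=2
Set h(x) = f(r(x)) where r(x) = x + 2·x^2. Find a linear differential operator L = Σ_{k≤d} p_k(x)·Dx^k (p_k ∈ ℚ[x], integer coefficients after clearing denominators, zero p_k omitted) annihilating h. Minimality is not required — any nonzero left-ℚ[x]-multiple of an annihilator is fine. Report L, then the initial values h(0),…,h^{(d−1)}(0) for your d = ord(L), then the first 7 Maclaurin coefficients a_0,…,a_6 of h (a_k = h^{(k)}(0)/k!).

f: a_k = 2, 8, 16, 64/3, 64/3, 256/15, 512/45, …
L₀ from L_f via x↦r, Dx↦r'^{-1}Dx.
L = (-4 - 16·x) + Dx  (order 1).
h: a_k = 2, 8, 32, 256/3, 640/3, 6656/15, 38912/45, …
ICs: h(0) = 2.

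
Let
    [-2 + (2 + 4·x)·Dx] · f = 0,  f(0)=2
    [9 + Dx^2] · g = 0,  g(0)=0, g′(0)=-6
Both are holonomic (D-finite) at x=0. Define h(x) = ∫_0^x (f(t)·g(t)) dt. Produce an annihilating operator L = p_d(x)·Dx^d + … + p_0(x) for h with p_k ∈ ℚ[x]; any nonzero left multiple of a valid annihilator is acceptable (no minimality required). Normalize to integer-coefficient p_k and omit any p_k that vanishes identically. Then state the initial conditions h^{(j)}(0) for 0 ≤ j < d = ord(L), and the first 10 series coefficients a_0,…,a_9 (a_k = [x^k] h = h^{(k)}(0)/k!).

L = (12 + 36·x + 36·x^2)·Dx + (-2 - 4·x)·Dx^2 + (1 + 4·x + 4·x^2)·Dx^3  (order 3).
h: a_k = 0, 0, -6, -4, 6, 12/5, -8/5, -48/35, 9/7, -44/35, …
ICs: h(0) = 0, h′(0) = 0, h′′(0) = -12.

f: a_k = 2, 2, -1, 1, -5/4, 7/4, -21/8, 33/8, -429/64, 715/64, …
g: a_k = 0, -6, 0, 9, 0, -81/20, 0, 243/280, 0, -243/2240, …
L₀ := L_f ⊗_s L_g (sym. prod.), ord ≤ 2.
∫: right-multiply L₀ by Dx.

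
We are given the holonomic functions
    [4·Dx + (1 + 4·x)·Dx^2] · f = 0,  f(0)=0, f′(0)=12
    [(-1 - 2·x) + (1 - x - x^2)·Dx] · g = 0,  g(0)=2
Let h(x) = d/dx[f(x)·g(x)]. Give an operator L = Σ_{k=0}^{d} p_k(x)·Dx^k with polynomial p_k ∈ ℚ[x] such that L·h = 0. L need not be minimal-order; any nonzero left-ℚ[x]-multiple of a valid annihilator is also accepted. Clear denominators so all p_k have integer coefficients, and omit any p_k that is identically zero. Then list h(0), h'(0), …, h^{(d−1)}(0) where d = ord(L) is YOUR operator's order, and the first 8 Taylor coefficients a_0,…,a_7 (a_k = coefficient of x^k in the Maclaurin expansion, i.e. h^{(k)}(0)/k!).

f: a_k = 0, 12, -24, 64, -192, 3072/5, -2048, 49152/7, …
g: a_k = 2, 2, 4, 6, 10, 16, 26, 42, …
L₀ := L_f ⊗_s L_g (sym. prod.), ord ≤ 2.
Differentiate: ansatz ord ≤ ord L₀ ⇒ L.
L = (82 + 216·x + 288·x^2) + (-7 + 62·x + 264·x^2 + 224·x^3)·Dx + (-3 - 17·x - 9·x^2 + 52·x^3 + 32·x^4)·Dx^2  (order 2).
h: a_k = 24, -48, 384, -1120, 5384, -98976/5, 413736/5, -11376448/35, …
ICs: h(0) = 24, h′(0) = -48.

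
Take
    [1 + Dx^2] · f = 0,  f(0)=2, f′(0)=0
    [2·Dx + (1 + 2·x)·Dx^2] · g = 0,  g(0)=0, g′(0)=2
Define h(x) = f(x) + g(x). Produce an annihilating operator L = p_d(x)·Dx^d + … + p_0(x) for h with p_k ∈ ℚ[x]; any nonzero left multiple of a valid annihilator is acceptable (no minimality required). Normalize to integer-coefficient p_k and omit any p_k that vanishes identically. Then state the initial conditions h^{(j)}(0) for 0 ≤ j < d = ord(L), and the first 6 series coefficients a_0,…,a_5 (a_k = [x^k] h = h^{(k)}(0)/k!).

f: a_k = 2, 0, -1, 0, 1/12, 0, …
g: a_k = 0, 2, -2, 8/3, -4, 32/5, …
h₀=f+g: left-lcm gives L₀, ord ≤ 4.
L = (50 + 8·x + 8·x^2)·Dx + (9 + 22·x + 12·x^2 + 8·x^3)·Dx^2 + (50 + 8·x + 8·x^2)·Dx^3 + (9 + 22·x + 12·x^2 + 8·x^3)·Dx^4  (order 4).
h: a_k = 2, 2, -3, 8/3, -47/12, 32/5, …
ICs: h(0) = 2, h′(0) = 2, h′′(0) = -6, h′′′(0) = 16.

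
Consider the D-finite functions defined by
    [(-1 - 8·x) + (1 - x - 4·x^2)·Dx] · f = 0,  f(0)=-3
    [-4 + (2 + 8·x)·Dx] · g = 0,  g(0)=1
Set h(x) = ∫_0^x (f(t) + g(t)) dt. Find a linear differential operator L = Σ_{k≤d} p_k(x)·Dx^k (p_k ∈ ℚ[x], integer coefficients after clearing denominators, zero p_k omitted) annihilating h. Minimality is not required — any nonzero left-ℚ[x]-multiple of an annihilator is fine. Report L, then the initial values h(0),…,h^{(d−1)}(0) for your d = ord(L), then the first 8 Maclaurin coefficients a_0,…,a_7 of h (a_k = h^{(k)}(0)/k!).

L = (-24 - 156·x - 336·x^2 - 640·x^3)·Dx + (14 + 96·x + 420·x^2 + 1184·x^3 + 1600·x^4)·Dx^2 + (1 - 11·x - 90·x^2 - 24·x^3 + 544·x^4 + 640·x^5)·Dx^3  (order 3).
h: a_k = 0, -2, -1/2, -17/3, -23/4, -97/5, -167/6, -627/7, …
ICs: h(0) = 0, h′(0) = -2, h′′(0) = -1.

f: a_k = -3, -3, -15, -27, -87, -195, -543, -1323, …
g: a_k = 1, 2, -2, 4, -10, 28, -84, 264, …
f+g: L₀ = lclm(L_f,L_g), ord ≤ 1+1.
h=∫₀ˣh₀: take L = L₀·Dx.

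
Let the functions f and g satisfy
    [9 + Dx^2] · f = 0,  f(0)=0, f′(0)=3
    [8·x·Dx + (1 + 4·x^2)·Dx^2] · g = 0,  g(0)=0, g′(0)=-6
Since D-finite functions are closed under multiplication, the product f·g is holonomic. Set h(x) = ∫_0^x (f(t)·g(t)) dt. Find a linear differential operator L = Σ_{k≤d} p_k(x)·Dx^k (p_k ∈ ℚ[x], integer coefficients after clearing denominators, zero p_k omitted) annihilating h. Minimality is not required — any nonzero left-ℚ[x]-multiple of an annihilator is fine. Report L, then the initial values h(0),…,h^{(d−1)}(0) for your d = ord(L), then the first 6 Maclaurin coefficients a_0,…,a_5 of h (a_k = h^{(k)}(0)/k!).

L = (2925 + 31536·x^2 + 95904·x^4 + 186624·x^6 + 186624·x^8)·Dx + (2448·x + 20160·x^3 + 62208·x^5 + 82944·x^7)·Dx^2 + (442 + 5088·x^2 + 19008·x^4 + 41472·x^6 + 41472·x^8)·Dx^3 + (272·x + 2240·x^3 + 6912·x^5 + 9216·x^7)·Dx^4 + (13 + 176·x^2 + 928·x^4 + 2304·x^6 + 2304·x^8)·Dx^5  (order 5).
h: a_k = 0, 0, 0, -6, 0, 51/5, …
ICs: h(0) = 0, h′(0) = 0, h′′(0) = 0, h′′′(0) = -36, h′′′′(0) = 0.

f: a_k = 0, 3, 0, -9/2, 0, 81/40, …
g: a_k = 0, -6, 0, 8, 0, -96/5, …
f·g: L₀ = L_f ⊗_s L_g, ord ≤ 2·2.
h=∫h₀ ⇒ L = L₀·Dx.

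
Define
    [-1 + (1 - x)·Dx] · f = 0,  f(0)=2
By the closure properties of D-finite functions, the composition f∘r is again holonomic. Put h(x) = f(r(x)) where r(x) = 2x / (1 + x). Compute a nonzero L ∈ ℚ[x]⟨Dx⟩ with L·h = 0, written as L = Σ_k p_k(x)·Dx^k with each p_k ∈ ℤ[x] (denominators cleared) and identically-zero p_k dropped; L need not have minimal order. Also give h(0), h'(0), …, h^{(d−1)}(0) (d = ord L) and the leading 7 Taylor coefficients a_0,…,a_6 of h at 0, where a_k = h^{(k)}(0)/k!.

f: a_k = 2, 2, 2, 2, 2, 2, 2, …
L₀ from L_f via x↦r, Dx↦r'^{-1}Dx.
L = 2 + (-1 + x^2)·Dx  (order 1).
h: a_k = 2, 4, 4, 4, 4, 4, 4, …
ICs: h(0) = 2.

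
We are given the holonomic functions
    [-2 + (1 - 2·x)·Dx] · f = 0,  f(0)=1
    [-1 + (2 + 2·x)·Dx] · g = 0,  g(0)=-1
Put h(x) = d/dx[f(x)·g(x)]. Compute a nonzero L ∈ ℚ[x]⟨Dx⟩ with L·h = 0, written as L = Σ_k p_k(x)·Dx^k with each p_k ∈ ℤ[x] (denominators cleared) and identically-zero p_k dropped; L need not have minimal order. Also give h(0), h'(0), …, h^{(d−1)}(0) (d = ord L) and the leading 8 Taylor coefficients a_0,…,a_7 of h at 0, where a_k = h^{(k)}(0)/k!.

f: a_k = 1, 2, 4, 8, 16, 32, 64, 128, …
g: a_k = -1, -1/2, 1/8, -1/16, 5/128, -7/256, 21/1024, -33/2048, …
L₀ := L_f ⊗_s L_g (sym. prod.), ord ≤ 1.
Differentiate: ansatz ord ≤ ord L₀ ⇒ L.
L = (39 + 60·x + 12·x^2) + (-10 + 6·x + 24·x^2 + 8·x^3)·Dx  (order 1).
h: a_k = -5/2, -39/4, -471/16, -2507/32, -50175/256, -240777/512, -2247483/2048, -10273779/4096, …
ICs: h(0) = -5/2.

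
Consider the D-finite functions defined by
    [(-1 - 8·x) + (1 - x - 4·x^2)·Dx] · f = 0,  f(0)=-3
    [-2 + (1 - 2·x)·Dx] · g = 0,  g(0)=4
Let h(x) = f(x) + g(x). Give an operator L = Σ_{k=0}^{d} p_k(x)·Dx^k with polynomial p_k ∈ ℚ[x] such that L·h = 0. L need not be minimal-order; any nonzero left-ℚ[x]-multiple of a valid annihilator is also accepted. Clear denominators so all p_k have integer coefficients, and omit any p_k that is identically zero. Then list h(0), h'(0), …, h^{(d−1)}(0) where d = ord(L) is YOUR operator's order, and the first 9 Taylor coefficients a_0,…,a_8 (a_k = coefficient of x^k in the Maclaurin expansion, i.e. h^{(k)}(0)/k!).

f: a_k = -3, -3, -15, -27, -87, -195, -543, -1323, -3495, …
g: a_k = 4, 8, 16, 32, 64, 128, 256, 512, 1024, …
Sum ⇒ L₀ = lclm(L_f,L_g) in ℚ(x)⟨Dx⟩.
L = (12 - 48·x + 192·x^2 - 128·x^3) + (-2 - 96·x^2 + 352·x^3 - 256·x^4)·Dx + (-1 + 11·x - 30·x^2 + 80·x^4 - 64·x^5)·Dx^2  (order 2).
h: a_k = 1, 5, 1, 5, -23, -67, -287, -811, -2471, …
ICs: h(0) = 1, h′(0) = 5.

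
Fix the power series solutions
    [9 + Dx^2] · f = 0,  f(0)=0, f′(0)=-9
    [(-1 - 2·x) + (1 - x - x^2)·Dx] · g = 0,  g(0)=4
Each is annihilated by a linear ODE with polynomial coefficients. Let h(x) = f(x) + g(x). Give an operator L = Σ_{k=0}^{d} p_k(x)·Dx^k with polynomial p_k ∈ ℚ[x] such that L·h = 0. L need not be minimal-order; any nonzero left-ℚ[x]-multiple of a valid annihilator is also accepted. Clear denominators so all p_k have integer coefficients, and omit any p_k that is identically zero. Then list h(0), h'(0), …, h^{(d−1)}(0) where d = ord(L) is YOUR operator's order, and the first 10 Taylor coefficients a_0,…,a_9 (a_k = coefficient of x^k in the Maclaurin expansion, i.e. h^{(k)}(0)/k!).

L = (-243 - 432·x + 81·x^2 - 216·x^3 - 405·x^4 - 162·x^5) + (117 - 225·x - 36·x^2 + 297·x^3 - 54·x^4 - 243·x^5 - 81·x^6)·Dx + (-27 - 48·x + 9·x^2 - 24·x^3 - 45·x^4 - 18·x^5)·Dx^2 + (13 - 25·x - 4·x^2 + 33·x^3 - 6·x^4 - 27·x^5 - 9·x^6)·Dx^3  (order 3).
h: a_k = 4, -5, 8, 51/2, 20, 1037/40, 52, 47769/560, 136, 984871/4480, …
ICs: h(0) = 4, h′(0) = -5, h′′(0) = 16.

f: a_k = 0, -9, 0, 27/2, 0, -243/40, 0, 729/560, 0, -729/4480, …
g: a_k = 4, 4, 8, 12, 20, 32, 52, 84, 136, 220, …
Weyl lclm of L_f,L_g ⇒ L₀ (ord ≤ 3).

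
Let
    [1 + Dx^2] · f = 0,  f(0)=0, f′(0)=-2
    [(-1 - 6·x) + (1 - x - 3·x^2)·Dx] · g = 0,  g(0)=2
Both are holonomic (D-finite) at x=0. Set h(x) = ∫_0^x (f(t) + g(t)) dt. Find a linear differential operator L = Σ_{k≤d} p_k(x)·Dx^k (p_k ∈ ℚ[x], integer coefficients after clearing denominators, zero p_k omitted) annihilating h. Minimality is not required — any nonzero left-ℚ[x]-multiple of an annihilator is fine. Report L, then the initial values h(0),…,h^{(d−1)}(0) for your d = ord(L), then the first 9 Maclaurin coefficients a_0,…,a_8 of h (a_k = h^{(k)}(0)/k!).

L = (-43 - 292·x - 307·x^2 - 624·x^3 - 45·x^4 - 54·x^5)·Dx + (9 + 7·x + 6·x^2 - 91·x^3 - 144·x^4 - 27·x^5 - 27·x^6)·Dx^2 + (-43 - 292·x - 307·x^2 - 624·x^3 - 45·x^4 - 54·x^5)·Dx^3 + (9 + 7·x + 6·x^2 - 91·x^3 - 144·x^4 - 27·x^5 - 27·x^6)·Dx^4  (order 4).
h: a_k = 0, 2, 0, 8/3, 43/12, 38/5, 4799/360, 194/7, 1093681/20160, …
ICs: h(0) = 0, h′(0) = 2, h′′(0) = 0, h′′′(0) = 16.

f: a_k = 0, -2, 0, 1/3, 0, -1/60, 0, 1/2520, 0, …
g: a_k = 2, 2, 8, 14, 38, 80, 194, 434, 1016, …
Weyl lclm of L_f,L_g ⇒ L₀ (ord ≤ 3).
h=∫₀ˣh₀: take L = L₀·Dx.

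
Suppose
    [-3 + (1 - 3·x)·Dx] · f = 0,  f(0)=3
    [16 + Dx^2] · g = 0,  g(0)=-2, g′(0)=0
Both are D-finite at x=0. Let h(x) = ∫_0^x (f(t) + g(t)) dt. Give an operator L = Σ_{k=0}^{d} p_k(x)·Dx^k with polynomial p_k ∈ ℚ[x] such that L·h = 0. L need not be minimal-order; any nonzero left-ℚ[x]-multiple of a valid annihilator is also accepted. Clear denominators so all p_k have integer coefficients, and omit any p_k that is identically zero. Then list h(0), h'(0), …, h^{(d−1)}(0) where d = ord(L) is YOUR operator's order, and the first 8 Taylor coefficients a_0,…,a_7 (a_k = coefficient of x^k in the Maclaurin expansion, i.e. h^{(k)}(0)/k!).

f: a_k = 3, 9, 27, 81, 243, 729, 2187, 6561, …
g: a_k = -2, 0, 16, 0, -64/3, 0, 512/45, 0, …
h₀=f+g: left-lcm gives L₀, ord ≤ 3.
Integrate: L := L₀·Dx.
L = (1680 - 2304·x + 3456·x^2)·Dx + (-272 + 1584·x - 3456·x^2 + 3456·x^3)·Dx^2 + (105 - 144·x + 216·x^2)·Dx^3 + (-17 + 99·x - 216·x^2 + 216·x^3)·Dx^4  (order 4).
h: a_k = 0, 1, 9/2, 43/3, 81/4, 133/3, 243/2, 98927/315, …
ICs: h(0) = 0, h′(0) = 1, h′′(0) = 9, h′′′(0) = 86.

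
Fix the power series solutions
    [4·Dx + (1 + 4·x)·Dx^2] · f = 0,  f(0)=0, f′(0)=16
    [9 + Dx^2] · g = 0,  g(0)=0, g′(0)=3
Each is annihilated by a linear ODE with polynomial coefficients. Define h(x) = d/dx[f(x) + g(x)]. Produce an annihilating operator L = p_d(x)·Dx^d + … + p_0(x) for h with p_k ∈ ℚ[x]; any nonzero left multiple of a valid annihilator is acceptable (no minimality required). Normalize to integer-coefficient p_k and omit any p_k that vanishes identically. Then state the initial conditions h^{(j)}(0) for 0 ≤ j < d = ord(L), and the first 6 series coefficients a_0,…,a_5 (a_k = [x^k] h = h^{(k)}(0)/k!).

L = (3780 + 2592·x + 5184·x^2) + (369 + 2124·x + 3888·x^2 + 5184·x^3)·Dx + (420 + 288·x + 576·x^2)·Dx^2 + (41 + 236·x + 432·x^2 + 576·x^3)·Dx^3  (order 3).
h: a_k = 19, -64, 485/2, -1024, 32849/8, -16384, …
ICs: h(0) = 19, h′(0) = -64, h′′(0) = 485.

f: a_k = 0, 16, -32, 256/3, -256, 4096/5, …
g: a_k = 0, 3, 0, -9/2, 0, 81/40, …
h₀=f+g: left-lcm gives L₀, ord ≤ 4.
h=h₀': d/dx-closure on L₀ ⇒ L.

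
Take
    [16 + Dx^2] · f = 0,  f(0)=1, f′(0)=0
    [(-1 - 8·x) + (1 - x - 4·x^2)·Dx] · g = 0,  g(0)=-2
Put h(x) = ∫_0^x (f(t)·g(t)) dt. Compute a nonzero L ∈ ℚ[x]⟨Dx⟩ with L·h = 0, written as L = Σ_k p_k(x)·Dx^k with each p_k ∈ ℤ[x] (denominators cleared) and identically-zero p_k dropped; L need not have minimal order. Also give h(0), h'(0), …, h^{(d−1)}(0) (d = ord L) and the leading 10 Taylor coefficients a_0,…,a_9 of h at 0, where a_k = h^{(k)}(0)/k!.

f: a_k = 1, 0, -8, 0, 32/3, 0, -256/45, 0, 512/315, 0, …
g: a_k = -2, -2, -10, -18, -58, -130, -362, -882, -2330, -5858, …
f·g: L₀ = L_f ⊗_s L_g, ord ≤ 2·1.
h=∫h₀ ⇒ L = L₀·Dx.
L = (-8 + 16·x + 64·x^2)·Dx + (2 + 16·x)·Dx^2 + (-1 + x + 4·x^2)·Dx^3  (order 3).
h: a_k = 0, -2, -1, 2, -1/2, 2/15, -11/9, 302/315, -509/180, 34/315, …
ICs: h(0) = 0, h′(0) = -2, h′′(0) = -2.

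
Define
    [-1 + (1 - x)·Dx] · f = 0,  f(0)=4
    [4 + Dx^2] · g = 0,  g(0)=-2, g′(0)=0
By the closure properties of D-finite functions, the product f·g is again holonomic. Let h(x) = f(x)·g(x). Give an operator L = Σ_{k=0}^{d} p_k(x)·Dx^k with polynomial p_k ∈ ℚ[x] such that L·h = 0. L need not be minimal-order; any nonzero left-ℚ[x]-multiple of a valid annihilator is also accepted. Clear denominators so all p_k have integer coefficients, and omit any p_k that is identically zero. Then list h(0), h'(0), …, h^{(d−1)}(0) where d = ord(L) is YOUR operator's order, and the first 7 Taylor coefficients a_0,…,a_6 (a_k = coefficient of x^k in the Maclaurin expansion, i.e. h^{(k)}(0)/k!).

f: a_k = 4, 4, 4, 4, 4, 4, 4, …
g: a_k = -2, 0, 4, 0, -4/3, 0, 8/45, …
L₀ := L_f ⊗_s L_g (sym. prod.), ord ≤ 2.
L = (-4 + 4·x) + 2·Dx + (-1 + x)·Dx^2  (order 2).
h: a_k = -8, -8, 8, 8, 8/3, 8/3, 152/45, …
ICs: h(0) = -8, h′(0) = -8.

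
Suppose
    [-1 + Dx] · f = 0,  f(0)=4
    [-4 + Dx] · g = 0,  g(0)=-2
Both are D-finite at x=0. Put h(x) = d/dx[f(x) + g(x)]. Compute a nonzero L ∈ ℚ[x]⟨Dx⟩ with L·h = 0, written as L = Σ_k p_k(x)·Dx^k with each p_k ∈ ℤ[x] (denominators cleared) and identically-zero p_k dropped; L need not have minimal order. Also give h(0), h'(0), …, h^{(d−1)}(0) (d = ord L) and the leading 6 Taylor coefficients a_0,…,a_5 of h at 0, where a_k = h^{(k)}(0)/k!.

f: a_k = 4, 4, 2, 2/3, 1/6, 1/30, …
g: a_k = -2, -8, -16, -64/3, -64/3, -256/15, …
Weyl lclm of L_f,L_g ⇒ L₀ (ord ≤ 2).
Differentiate: ansatz ord ≤ ord L₀ ⇒ L.
L = 4 - 5·Dx + Dx^2  (order 2).
h: a_k = -4, -28, -62, -254/3, -511/6, -2047/30, …
ICs: h(0) = -4, h′(0) = -28.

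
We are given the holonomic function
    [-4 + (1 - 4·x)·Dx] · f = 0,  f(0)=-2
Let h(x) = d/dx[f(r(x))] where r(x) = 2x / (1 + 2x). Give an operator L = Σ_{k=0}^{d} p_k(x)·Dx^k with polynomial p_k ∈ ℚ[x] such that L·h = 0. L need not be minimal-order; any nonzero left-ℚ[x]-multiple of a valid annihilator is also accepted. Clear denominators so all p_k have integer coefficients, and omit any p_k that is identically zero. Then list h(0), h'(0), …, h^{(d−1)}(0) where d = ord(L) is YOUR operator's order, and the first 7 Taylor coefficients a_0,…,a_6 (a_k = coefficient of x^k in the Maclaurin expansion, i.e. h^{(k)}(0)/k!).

f: a_k = -2, -8, -32, -128, -512, -2048, -8192, …
L₀ from L_f via x↦r, Dx↦r'^{-1}Dx.
h₀' ⇒ L via d/dx closure of L₀.
L = 12 + (-1 + 6·x)·Dx  (order 1).
h: a_k = -16, -192, -1728, -13824, -103680, -746496, -5225472, …
ICs: h(0) = -16.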